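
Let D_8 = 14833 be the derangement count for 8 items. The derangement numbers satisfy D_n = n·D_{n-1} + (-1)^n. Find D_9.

D_9 = 9·14833 - 1 = 133496.

133496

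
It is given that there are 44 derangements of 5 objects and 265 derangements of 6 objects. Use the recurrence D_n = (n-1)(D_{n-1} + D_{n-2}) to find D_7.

1854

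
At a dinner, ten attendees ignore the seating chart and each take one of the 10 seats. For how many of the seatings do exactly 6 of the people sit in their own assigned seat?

1890

Choose which 6 of the 10 are fixed: C(10,6) = 210.
The remaining 4 must be deranged: !4 = 9.
Total: 210 × 9 = 1890.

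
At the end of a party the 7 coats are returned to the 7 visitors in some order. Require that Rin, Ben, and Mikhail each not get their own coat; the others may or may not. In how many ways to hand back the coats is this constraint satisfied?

3216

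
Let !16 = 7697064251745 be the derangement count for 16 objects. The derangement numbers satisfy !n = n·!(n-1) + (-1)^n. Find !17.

130850092279664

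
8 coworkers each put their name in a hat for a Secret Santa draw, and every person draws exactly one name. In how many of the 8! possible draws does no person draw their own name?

14833

By inclusion-exclusion, !8 = Σ (-1)^k · 8!/k! for k=0..8
= 8! - 8!/1! + 8!/2! - 8!/3! + 8!/4! - 8!/5! + 8!/6! - 8!/7! + 8!/8!
= 40320 - 40320 + 20160 - 6720 + 1680 - 336 + 56 - 8 + 1
= 14833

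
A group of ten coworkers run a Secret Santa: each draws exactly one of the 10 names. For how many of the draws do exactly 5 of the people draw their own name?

11088

Choose which 5 of the 10 are fixed: C(10,5) = 252.
The remaining 5 must be deranged: !5 = 44.
Total: 252 × 44 = 11088.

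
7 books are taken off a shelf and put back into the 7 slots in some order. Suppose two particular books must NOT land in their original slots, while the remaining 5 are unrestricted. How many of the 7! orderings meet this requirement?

Let A_j be the event that the j-th constrained one is fixed. By inclusion-exclusion over the 2 events:
Σ_{j=0}^{2} (-1)^j C(2,j)(7-j)!
= C(2,0)·7! - C(2,1)·6! + C(2,2)·5!
= 5040 - 1440 + 120
= 3720

3720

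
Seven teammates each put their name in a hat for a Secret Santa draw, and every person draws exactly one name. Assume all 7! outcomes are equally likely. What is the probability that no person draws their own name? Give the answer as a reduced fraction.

103/280

Favorable outcomes: !7 = 1854.
Total outcomes: 7! = 5040.
Probability = 1854/5040 = 103/280.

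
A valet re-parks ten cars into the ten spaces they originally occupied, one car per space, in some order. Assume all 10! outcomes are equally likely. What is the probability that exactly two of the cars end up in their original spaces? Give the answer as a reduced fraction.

Favorable outcomes: C(10,2)·!8 = 45·14833 = 667485.
Total outcomes: 10! = 3628800.
Probability = 667485/3628800 = 2119/11520.

2119/11520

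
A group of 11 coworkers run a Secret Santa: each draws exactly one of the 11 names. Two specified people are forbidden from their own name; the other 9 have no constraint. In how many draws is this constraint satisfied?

Inclusion-exclusion on the 2 forbidden self-matches:
Σ_{j=0}^{2} (-1)^j C(2,j)(11-j)!
= C(2,0)·11! - C(2,1)·10! + C(2,2)·9!
= 39916800 - 7257600 + 362880
= 33022080

33022080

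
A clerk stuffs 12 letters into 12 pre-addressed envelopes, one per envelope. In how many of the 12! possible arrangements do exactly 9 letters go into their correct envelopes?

Pick the 9 fixed positions: C(12,9) = 220 ways.
The remaining 3 must be deranged: !3 = 2.
Total: 220 × 2 = 440.

440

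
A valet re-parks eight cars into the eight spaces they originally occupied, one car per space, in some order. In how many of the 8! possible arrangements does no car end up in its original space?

The subfactorial !8 = [8!/e] (nearest integer).
8! = 40320, and 40320/e ≈ 14832.90, so !8 = 14833.

14833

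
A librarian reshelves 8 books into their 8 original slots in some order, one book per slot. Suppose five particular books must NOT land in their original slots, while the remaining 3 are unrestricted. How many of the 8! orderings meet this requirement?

21234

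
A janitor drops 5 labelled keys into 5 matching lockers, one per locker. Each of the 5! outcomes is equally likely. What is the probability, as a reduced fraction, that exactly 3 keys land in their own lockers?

1/12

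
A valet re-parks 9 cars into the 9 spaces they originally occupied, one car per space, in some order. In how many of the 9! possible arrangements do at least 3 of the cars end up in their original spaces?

29143

Sum C(9,i)·!(9-i) for i = 3..9:
  i=3: C(9,3)·!6 = 84·265 = 22260
  i=4: C(9,4)·!5 = 126·44 = 5544
  i=5: C(9,5)·!4 = 126·9 = 1134
  i=6: C(9,6)·!3 = 84·2 = 168
  i=7: C(9,7)·!2 = 36·1 = 36
  i=8: C(9,8)·!1 = 9·0 = 0
  i=9: C(9,9)·!0 = 1·1 = 1
Total = 29143.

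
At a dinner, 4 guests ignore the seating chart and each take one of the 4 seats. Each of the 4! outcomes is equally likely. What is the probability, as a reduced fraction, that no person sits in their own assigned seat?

3/8

Favorable outcomes: !4 = 9.
Total outcomes: 4! = 24.
Probability = 9/24 = 3/8.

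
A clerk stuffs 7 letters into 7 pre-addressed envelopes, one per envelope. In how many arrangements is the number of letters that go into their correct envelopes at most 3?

Sum C(7,i)·!(7-i) for i = 0..3:
  i=0: C(7,0)·!7 = 1·1854 = 1854
  i=1: C(7,1)·!6 = 7·265 = 1855
  i=2: C(7,2)·!5 = 21·44 = 924
  i=3: C(7,3)·!4 = 35·9 = 315
Total = 4948.

4948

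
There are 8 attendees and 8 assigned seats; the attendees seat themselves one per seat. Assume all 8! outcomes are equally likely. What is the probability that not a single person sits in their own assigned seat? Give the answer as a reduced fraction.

Favorable outcomes: !8 = 14833.
Total outcomes: 8! = 40320.
Probability = 14833/40320 = 2119/5760.

2119/5760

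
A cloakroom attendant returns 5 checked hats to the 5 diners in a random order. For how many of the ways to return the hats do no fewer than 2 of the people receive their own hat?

31

Sum C(5,i)·!(5-i) for i = 2..5:
  i=2: C(5,2)·!3 = 10·2 = 20
  i=3: C(5,3)·!2 = 10·1 = 10
  i=4: C(5,4)·!1 = 5·0 = 0
  i=5: C(5,5)·!0 = 1·1 = 1
Total = 31.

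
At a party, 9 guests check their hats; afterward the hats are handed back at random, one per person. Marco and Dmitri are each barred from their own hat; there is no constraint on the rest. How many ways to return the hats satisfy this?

287280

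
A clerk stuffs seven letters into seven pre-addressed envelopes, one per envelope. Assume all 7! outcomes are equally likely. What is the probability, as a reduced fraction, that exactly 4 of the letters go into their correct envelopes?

1/72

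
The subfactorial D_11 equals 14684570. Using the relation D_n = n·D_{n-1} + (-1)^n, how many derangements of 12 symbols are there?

D_12 = 12·14684570 + 1 = 176214841.

176214841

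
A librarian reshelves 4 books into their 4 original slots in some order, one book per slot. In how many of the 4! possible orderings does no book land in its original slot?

9

Recurrence: !4 = 4·!3 + (-1)^4.
!4 = 4·2 + 1 = 9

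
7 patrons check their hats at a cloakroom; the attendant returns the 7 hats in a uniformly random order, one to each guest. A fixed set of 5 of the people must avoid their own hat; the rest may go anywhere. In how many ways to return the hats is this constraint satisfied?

Let A_j be the event that the j-th constrained one is fixed. By inclusion-exclusion over the 5 events:
Σ_{j=0}^{5} (-1)^j C(5,j)(7-j)!
= C(5,0)·7! - C(5,1)·6! + C(5,2)·5! - C(5,3)·4! + C(5,4)·3! - C(5,5)·2!
= 5040 - 3600 + 1200 - 240 + 30 - 2
= 2428

2428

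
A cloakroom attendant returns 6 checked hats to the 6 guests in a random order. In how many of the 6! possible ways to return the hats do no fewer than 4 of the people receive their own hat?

16

Sum C(6,i)·!(6-i) for i = 4..6:
  i=4: C(6,4)·!2 = 15·1 = 15
  i=5: C(6,5)·!1 = 6·0 = 0
  i=6: C(6,6)·!0 = 1·1 = 1
Total = 16.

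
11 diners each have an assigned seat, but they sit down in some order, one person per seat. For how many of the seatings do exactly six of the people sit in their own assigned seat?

Pick the 6 fixed positions: C(11,6) = 462 ways.
The remaining 5 must be deranged: !5 = 44.
Total: 462 × 44 = 20328.

20328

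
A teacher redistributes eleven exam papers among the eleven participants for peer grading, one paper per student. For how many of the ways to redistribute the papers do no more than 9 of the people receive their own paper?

39916799

# with exactly i fixed is C(11,i)·!(11-i); sum over i=0..9:
  i=0: C(11,0)·!11 = 1·14684570 = 14684570
  i=1: C(11,1)·!10 = 11·1334961 = 14684571
  i=2: C(11,2)·!9 = 55·133496 = 7342280
  i=3: C(11,3)·!8 = 165·14833 = 2447445
  i=4: C(11,4)·!7 = 330·1854 = 611820
  i=5: C(11,5)·!6 = 462·265 = 122430
  i=6: C(11,6)·!5 = 462·44 = 20328
  i=7: C(11,7)·!4 = 330·9 = 2970
  i=8: C(11,8)·!3 = 165·2 = 330
  i=9: C(11,9)·!2 = 55·1 = 55
Total = 39916799.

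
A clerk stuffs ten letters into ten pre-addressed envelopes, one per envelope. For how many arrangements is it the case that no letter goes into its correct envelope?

1334961

Recurrence: !10 = 9·(!9 + !8).
!10 = 9·(133496 + 14833) = 9·148329 = 1334961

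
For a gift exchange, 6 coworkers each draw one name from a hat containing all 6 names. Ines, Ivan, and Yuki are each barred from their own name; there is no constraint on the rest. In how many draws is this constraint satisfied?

426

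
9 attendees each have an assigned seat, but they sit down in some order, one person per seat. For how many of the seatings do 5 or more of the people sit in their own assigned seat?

1339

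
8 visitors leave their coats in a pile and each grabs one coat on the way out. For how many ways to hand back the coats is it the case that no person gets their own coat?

14833

!8 is the nearest integer to 8!/e.
8! = 40320, and 40320/e ≈ 14832.90, so !8 = 14833.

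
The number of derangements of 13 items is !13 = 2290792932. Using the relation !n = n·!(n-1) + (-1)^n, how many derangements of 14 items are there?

32071101049

!14 = 14·2290792932 + 1 = 32071101049.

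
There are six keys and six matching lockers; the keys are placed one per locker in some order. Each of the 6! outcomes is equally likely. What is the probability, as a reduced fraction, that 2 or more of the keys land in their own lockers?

191/720

Favorable outcomes: Σ_{i≥2} C(6,i)·!(6-i) = 15·9 + 20·2 + 15·1 + 6·0 + 1·1 = 191.
Total outcomes: 6! = 720.
Probability = 191/720 = 191/720.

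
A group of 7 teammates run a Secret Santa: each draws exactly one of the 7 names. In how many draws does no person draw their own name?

The number of derangements of 7 is !7 = Σ_{k=0}^{7} (-1)^k·7!/k!
= 7! - 7!/1! + 7!/2! - 7!/3! + 7!/4! - 7!/5! + 7!/6! - 7!/7!
= 5040 - 5040 + 2520 - 840 + 210 - 42 + 7 - 1
= 1854

1854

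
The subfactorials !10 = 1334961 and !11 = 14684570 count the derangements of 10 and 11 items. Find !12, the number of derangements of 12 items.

!12 = (12-1)·(!11 + !10) = 11·(14684570 + 1334961) = 11·16019531 = 176214841.

176214841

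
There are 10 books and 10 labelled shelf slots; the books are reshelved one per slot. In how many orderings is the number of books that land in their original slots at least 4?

68914

Sum C(10,i)·!(10-i) for i = 4..10:
  i=4: C(10,4)·!6 = 210·265 = 55650
  i=5: C(10,5)·!5 = 252·44 = 11088
  i=6: C(10,6)·!4 = 210·9 = 1890
  i=7: C(10,7)·!3 = 120·2 = 240
  i=8: C(10,8)·!2 = 45·1 = 45
  i=9: C(10,9)·!1 = 10·0 = 0
  i=10: C(10,10)·!0 = 1·1 = 1
Total = 68914.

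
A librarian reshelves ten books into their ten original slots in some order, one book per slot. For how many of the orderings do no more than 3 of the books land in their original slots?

# with exactly i fixed is C(10,i)·!(10-i); sum over i=0..3:
  i=0: C(10,0)·!10 = 1·1334961 = 1334961
  i=1: C(10,1)·!9 = 10·133496 = 1334960
  i=2: C(10,2)·!8 = 45·14833 = 667485
  i=3: C(10,3)·!7 = 120·1854 = 222480
Total = 3559886.

3559886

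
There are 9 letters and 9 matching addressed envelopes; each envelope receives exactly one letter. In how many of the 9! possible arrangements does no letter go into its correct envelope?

!9 = 9! · Σ_{k=0}^{9} (-1)^k/k!
= 9! - 9!/1! + 9!/2! - 9!/3! + 9!/4! - 9!/5! + 9!/6! - 9!/7! + 9!/8! - 9!/9!
= 362880 - 362880 + 181440 - 60480 + 15120 - 3024 + 504 - 72 + 9 - 1
= 133496

133496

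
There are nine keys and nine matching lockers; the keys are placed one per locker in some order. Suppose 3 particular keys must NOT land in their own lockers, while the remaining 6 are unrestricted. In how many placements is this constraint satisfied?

Inclusion-exclusion on the 3 forbidden self-matches:
Σ_{j=0}^{3} (-1)^j C(3,j)(9-j)!
= C(3,0)·9! - C(3,1)·8! + C(3,2)·7! - C(3,3)·6!
= 362880 - 120960 + 15120 - 720
= 256320

256320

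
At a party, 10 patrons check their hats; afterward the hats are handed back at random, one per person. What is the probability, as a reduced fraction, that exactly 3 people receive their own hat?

103/1680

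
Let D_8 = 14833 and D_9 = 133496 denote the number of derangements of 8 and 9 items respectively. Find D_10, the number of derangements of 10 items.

1334961

D_10 = (10-1)·(D_9 + D_8) = 9·(133496 + 14833) = 9·148329 = 1334961.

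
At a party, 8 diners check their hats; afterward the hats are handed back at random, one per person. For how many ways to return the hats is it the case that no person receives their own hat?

14833

Use !n = (n-1)(!(n-1) + !(n-2)).
!8 = 7·(1854 + 265) = 7·2119 = 14833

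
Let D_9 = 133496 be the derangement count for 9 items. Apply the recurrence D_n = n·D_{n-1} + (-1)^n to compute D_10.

D_10 = 10·133496 + 1 = 1334961.

1334961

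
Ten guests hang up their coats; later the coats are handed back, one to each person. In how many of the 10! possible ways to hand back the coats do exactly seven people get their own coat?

240

Pick the 7 fixed positions: C(10,7) = 120 ways.
The remaining 3 must be deranged: !3 = 2.
Total: 120 × 2 = 240.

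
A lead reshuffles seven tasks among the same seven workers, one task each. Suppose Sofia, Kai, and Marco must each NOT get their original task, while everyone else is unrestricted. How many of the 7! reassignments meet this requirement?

3216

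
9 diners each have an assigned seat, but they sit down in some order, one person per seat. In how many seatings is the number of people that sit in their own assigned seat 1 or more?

229384

# with exactly i fixed is C(9,i)·!(9-i); sum over i=1..9:
  i=1: C(9,1)·!8 = 9·14833 = 133497
  i=2: C(9,2)·!7 = 36·1854 = 66744
  i=3: C(9,3)·!6 = 84·265 = 22260
  i=4: C(9,4)·!5 = 126·44 = 5544
  i=5: C(9,5)·!4 = 126·9 = 1134
  i=6: C(9,6)·!3 = 84·2 = 168
  i=7: C(9,7)·!2 = 36·1 = 36
  i=8: C(9,8)·!1 = 9·0 = 0
  i=9: C(9,9)·!0 = 1·1 = 1
Total = 229384.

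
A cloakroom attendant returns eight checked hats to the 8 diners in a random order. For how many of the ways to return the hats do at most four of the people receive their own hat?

40179

Sum C(8,i)·!(8-i) for i = 0..4:
  i=0: C(8,0)·!8 = 1·14833 = 14833
  i=1: C(8,1)·!7 = 8·1854 = 14832
  i=2: C(8,2)·!6 = 28·265 = 7420
  i=3: C(8,3)·!5 = 56·44 = 2464
  i=4: C(8,4)·!4 = 70·9 = 630
Total = 40179.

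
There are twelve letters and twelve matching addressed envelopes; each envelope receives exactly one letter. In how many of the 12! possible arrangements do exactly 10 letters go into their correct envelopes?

Pick the 10 fixed positions: C(12,10) = 66 ways.
The other 2 form a derangement: !2 = 1.
Total: 66 × 1 = 66.

66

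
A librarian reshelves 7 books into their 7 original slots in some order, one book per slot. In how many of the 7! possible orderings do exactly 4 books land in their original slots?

70

Choose which 4 of the 7 are fixed: C(7,4) = 35.
The other 3 form a derangement: !3 = 2.
Total: 35 × 2 = 70.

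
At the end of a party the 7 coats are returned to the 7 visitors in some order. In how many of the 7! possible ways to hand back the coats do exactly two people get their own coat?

Pick the 2 fixed positions: C(7,2) = 21 ways.
The remaining 5 must be deranged: !5 = 44.
Total: 21 × 44 = 924.

924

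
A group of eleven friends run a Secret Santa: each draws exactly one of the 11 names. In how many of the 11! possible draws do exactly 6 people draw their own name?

Choose which 6 of the 11 are fixed: C(11,6) = 462.
The remaining 5 must be deranged: !5 = 44.
Total: 462 × 44 = 20328.

20328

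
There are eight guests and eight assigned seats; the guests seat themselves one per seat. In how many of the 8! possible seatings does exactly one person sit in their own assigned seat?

Pick the single fixed position: C(8,1) = 8 ways.
The other 7 form a derangement: !7 = 1854.
Total: 8 × 1854 = 14832.

14832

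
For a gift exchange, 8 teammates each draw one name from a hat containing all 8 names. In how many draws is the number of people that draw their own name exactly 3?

Choose which 3 of the 8 are fixed: C(8,3) = 56.
The other 5 form a derangement: !5 = 44.
Total: 56 × 44 = 2464.

2464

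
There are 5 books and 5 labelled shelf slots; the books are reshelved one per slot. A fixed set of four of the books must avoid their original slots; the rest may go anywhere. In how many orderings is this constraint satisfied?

53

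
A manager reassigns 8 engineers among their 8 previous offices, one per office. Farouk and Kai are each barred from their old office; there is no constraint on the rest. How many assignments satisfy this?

Inclusion-exclusion on the 2 forbidden self-matches:
Σ_{j=0}^{2} (-1)^j C(2,j)(8-j)!
= C(2,0)·8! - C(2,1)·7! + C(2,2)·6!
= 40320 - 10080 + 720
= 30960

30960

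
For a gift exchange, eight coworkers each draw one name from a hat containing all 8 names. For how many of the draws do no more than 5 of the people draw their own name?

40291

Sum C(8,i)·!(8-i) for i = 0..5:
  i=0: C(8,0)·!8 = 1·14833 = 14833
  i=1: C(8,1)·!7 = 8·1854 = 14832
  i=2: C(8,2)·!6 = 28·265 = 7420
  i=3: C(8,3)·!5 = 56·44 = 2464
  i=4: C(8,4)·!4 = 70·9 = 630
  i=5: C(8,5)·!3 = 56·2 = 112
Total = 40291.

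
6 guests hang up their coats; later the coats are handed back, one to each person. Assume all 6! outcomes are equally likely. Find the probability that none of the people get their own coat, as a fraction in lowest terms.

Favorable outcomes: !6 = 265.
Total outcomes: 6! = 720.
Probability = 265/720 = 53/144.

53/144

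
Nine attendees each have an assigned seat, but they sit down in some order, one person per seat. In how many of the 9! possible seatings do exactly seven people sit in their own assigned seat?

36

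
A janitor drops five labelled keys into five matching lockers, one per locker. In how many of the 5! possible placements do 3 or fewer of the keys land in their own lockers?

119

# with exactly i fixed is C(5,i)·!(5-i); sum over i=0..3:
  i=0: C(5,0)·!5 = 1·44 = 44
  i=1: C(5,1)·!4 = 5·9 = 45
  i=2: C(5,2)·!3 = 10·2 = 20
  i=3: C(5,3)·!2 = 10·1 = 10
Total = 119.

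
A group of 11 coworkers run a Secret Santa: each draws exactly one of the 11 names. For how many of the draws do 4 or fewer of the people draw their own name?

39770686

# with exactly i fixed is C(11,i)·!(11-i); sum over i=0..4:
  i=0: C(11,0)·!11 = 1·14684570 = 14684570
  i=1: C(11,1)·!10 = 11·1334961 = 14684571
  i=2: C(11,2)·!9 = 55·133496 = 7342280
  i=3: C(11,3)·!8 = 165·14833 = 2447445
  i=4: C(11,4)·!7 = 330·1854 = 611820
Total = 39770686.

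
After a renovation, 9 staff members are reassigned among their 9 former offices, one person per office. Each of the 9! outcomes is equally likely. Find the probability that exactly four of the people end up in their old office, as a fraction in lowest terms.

11/720

Favorable outcomes: C(9,4)·!5 = 126·44 = 5544.
Total outcomes: 9! = 362880.
Probability = 5544/362880 = 11/720.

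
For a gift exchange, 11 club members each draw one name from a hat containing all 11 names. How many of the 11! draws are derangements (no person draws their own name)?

!11 is the nearest integer to 11!/e.
11! = 39916800, and 39916800/e ≈ 14684570.08, so !11 = 14684570.

14684570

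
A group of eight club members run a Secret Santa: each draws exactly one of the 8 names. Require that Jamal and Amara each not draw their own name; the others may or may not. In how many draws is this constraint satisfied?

Inclusion-exclusion on the 2 forbidden self-matches:
Σ_{j=0}^{2} (-1)^j C(2,j)(8-j)!
= C(2,0)·8! - C(2,1)·7! + C(2,2)·6!
= 40320 - 10080 + 720
= 30960

30960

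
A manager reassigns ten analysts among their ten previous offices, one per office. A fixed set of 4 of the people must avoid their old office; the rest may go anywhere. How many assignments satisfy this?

Let A_j be the event that the j-th constrained one is fixed. By inclusion-exclusion over the 4 events:
Σ_{j=0}^{4} (-1)^j C(4,j)(10-j)!
= C(4,0)·10! - C(4,1)·9! + C(4,2)·8! - C(4,3)·7! + C(4,4)·6!
= 3628800 - 1451520 + 241920 - 20160 + 720
= 2399760

2399760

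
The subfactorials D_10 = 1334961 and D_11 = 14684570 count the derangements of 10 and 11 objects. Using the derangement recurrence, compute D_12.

176214841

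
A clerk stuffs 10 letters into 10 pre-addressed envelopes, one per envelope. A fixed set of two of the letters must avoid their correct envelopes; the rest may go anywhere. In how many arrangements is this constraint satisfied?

Let A_j be the event that the j-th constrained one is fixed. By inclusion-exclusion over the 2 events:
Σ_{j=0}^{2} (-1)^j C(2,j)(10-j)!
= C(2,0)·10! - C(2,1)·9! + C(2,2)·8!
= 3628800 - 725760 + 40320
= 2943360

2943360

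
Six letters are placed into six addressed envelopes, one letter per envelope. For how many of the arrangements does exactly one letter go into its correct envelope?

Choose which one of the 6 is fixed: C(6,1) = 6.
The other 5 form a derangement: !5 = 44.
Total: 6 × 44 = 264.

264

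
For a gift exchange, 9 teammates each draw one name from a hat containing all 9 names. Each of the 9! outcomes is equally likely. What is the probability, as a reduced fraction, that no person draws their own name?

Favorable outcomes: !9 = 133496.
Total outcomes: 9! = 362880.
Probability = 133496/362880 = 16687/45360.

16687/45360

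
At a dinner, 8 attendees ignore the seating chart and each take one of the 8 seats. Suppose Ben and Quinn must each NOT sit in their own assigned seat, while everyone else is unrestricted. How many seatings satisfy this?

30960

Inclusion-exclusion on the 2 forbidden self-matches:
Σ_{j=0}^{2} (-1)^j C(2,j)(8-j)!
= C(2,0)·8! - C(2,1)·7! + C(2,2)·6!
= 40320 - 10080 + 720
= 30960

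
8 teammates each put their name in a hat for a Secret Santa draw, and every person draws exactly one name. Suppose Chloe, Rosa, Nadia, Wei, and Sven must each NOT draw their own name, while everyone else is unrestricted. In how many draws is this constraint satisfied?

21234

Inclusion-exclusion on the 5 forbidden self-matches:
Σ_{j=0}^{5} (-1)^j C(5,j)(8-j)!
= C(5,0)·8! - C(5,1)·7! + C(5,2)·6! - C(5,3)·5! + C(5,4)·4! - C(5,5)·3!
= 40320 - 25200 + 7200 - 1200 + 120 - 6
= 21234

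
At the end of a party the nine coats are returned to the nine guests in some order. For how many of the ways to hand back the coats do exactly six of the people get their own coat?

168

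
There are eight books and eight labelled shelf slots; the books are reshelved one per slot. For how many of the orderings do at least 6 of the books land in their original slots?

29

Sum C(8,i)·!(8-i) for i = 6..8:
  i=6: C(8,6)·!2 = 28·1 = 28
  i=7: C(8,7)·!1 = 8·0 = 0
  i=8: C(8,8)·!0 = 1·1 = 1
Total = 29.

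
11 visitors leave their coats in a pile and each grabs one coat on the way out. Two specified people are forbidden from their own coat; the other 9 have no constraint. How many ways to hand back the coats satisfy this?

33022080

Let A_j be the event that the j-th constrained one is fixed. By inclusion-exclusion over the 2 events:
Σ_{j=0}^{2} (-1)^j C(2,j)(11-j)!
= C(2,0)·11! - C(2,1)·10! + C(2,2)·9!
= 39916800 - 7257600 + 362880
= 33022080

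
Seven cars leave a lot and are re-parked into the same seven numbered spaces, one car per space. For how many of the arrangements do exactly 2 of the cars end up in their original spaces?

924

Choose which 2 of the 7 are fixed: C(7,2) = 21.
The other 5 form a derangement: !5 = 44.
Total: 21 × 44 = 924.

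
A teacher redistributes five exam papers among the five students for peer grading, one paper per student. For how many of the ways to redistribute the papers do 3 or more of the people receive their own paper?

# with exactly i fixed is C(5,i)·!(5-i); sum over i=3..5:
  i=3: C(5,3)·!2 = 10·1 = 10
  i=4: C(5,4)·!1 = 5·0 = 0
  i=5: C(5,5)·!0 = 1·1 = 1
Total = 11.

11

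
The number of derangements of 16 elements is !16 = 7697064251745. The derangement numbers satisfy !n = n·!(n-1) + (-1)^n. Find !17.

!17 = 17·7697064251745 - 1 = 130850092279664.

130850092279664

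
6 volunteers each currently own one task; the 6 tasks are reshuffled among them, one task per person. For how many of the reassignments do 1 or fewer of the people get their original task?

Sum C(6,i)·!(6-i) for i = 0..1:
  i=0: C(6,0)·!6 = 1·265 = 265
  i=1: C(6,1)·!5 = 6·44 = 264
Total = 529.

529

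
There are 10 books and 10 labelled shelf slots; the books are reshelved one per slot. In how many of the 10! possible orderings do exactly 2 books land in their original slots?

667485

Pick the 2 fixed positions: C(10,2) = 45 ways.
The remaining 8 must be deranged: !8 = 14833.
Total: 45 × 14833 = 667485.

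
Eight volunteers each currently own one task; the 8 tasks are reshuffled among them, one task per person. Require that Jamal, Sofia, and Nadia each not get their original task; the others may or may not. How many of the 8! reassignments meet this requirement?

27240

Let A_j be the event that the j-th constrained one is fixed. By inclusion-exclusion over the 3 events:
Σ_{j=0}^{3} (-1)^j C(3,j)(8-j)!
= C(3,0)·8! - C(3,1)·7! + C(3,2)·6! - C(3,3)·5!
= 40320 - 15120 + 2160 - 120
= 27240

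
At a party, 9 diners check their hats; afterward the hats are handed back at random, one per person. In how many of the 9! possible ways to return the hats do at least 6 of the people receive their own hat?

205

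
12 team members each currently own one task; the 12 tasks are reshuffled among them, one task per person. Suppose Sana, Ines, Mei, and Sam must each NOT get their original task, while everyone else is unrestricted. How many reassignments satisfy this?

Inclusion-exclusion on the 4 forbidden self-matches:
Σ_{j=0}^{4} (-1)^j C(4,j)(12-j)!
= C(4,0)·12! - C(4,1)·11! + C(4,2)·10! - C(4,3)·9! + C(4,4)·8!
= 479001600 - 159667200 + 21772800 - 1451520 + 40320
= 339696000

339696000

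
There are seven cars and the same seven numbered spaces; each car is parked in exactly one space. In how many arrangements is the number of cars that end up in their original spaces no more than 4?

# with exactly i fixed is C(7,i)·!(7-i); sum over i=0..4:
  i=0: C(7,0)·!7 = 1·1854 = 1854
  i=1: C(7,1)·!6 = 7·265 = 1855
  i=2: C(7,2)·!5 = 21·44 = 924
  i=3: C(7,3)·!4 = 35·9 = 315
  i=4: C(7,4)·!3 = 35·2 = 70
Total = 5018.

5018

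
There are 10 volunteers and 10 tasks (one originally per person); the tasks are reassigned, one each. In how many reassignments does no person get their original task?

The subfactorial !10 = [10!/e] (nearest integer).
10! = 3628800, and 3628800/e ≈ 1334960.92, so !10 = 1334961.

1334961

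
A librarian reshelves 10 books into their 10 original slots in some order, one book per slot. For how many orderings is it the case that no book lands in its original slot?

1334961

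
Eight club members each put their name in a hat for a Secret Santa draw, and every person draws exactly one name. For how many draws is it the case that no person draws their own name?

14833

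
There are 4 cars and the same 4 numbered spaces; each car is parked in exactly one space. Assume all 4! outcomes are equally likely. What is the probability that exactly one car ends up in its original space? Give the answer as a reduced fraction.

1/3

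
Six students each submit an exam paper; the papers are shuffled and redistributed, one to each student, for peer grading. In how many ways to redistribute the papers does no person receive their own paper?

265

The number of derangements of 6 is !6 = Σ_{k=0}^{6} (-1)^k·6!/k!
= 6! - 6!/1! + 6!/2! - 6!/3! + 6!/4! - 6!/5! + 6!/6!
= 720 - 720 + 360 - 120 + 30 - 6 + 1
= 265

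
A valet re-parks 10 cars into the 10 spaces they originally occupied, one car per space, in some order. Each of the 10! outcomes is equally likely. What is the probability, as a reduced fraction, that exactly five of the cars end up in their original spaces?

Favorable outcomes: C(10,5)·!5 = 252·44 = 11088.
Total outcomes: 10! = 3628800.
Probability = 11088/3628800 = 11/3600.

11/3600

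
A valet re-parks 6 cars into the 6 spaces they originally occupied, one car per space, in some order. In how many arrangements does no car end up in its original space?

265

By inclusion-exclusion, !6 = Σ (-1)^k · 6!/k! for k=0..6
= 6! - 6!/1! + 6!/2! - 6!/3! + 6!/4! - 6!/5! + 6!/6!
= 720 - 720 + 360 - 120 + 30 - 6 + 1
= 265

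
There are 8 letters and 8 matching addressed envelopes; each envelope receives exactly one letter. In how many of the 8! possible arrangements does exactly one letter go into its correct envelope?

14832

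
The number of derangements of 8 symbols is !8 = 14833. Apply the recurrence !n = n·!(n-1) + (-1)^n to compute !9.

!9 = 9·14833 - 1 = 133496.

133496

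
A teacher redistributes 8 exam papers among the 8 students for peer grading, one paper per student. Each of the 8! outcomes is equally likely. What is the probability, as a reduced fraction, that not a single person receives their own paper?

2119/5760

Favorable outcomes: !8 = 14833.
Total outcomes: 8! = 40320.
Probability = 14833/40320 = 2119/5760.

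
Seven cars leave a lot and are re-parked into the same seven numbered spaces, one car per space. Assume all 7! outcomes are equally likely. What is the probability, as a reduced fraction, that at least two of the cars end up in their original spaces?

1331/5040

Favorable outcomes: Σ_{i≥2} C(7,i)·!(7-i) = 21·44 + 35·9 + 35·2 + 21·1 + 7·0 + 1·1 = 1331.
Total outcomes: 7! = 5040.
Probability = 1331/5040 = 1331/5040.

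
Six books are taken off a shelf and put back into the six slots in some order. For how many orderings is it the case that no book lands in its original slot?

The subfactorial !6 = [6!/e] (nearest integer).
6! = 720, and 720/e ≈ 264.87, so !6 = 265.

265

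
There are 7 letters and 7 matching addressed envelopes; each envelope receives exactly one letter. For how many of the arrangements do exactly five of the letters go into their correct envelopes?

21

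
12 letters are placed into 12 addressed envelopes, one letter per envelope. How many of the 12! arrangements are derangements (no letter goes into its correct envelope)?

Use !n = n·!(n-1) + (-1)^n.
!12 = 12·14684570 + 1 = 176214841

176214841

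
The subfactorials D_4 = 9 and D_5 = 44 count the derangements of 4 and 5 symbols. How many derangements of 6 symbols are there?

265

D_6 = (6-1)·(D_5 + D_4) = 5·(44 + 9) = 5·53 = 265.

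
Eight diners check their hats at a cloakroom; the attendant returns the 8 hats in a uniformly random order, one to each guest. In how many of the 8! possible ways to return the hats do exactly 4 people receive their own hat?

630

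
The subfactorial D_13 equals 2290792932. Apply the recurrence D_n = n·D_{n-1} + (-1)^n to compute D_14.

D_14 = 14·2290792932 + 1 = 32071101049.

32071101049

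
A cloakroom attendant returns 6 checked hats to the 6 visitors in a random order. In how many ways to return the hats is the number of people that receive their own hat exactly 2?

135

Choose which 2 of the 6 are fixed: C(6,2) = 15.
The remaining 4 must be deranged: !4 = 9.
Total: 15 × 9 = 135.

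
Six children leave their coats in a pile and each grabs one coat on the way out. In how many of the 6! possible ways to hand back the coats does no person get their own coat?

265

!6 = 6! · Σ_{k=0}^{6} (-1)^k/k!
= 6! - 6!/1! + 6!/2! - 6!/3! + 6!/4! - 6!/5! + 6!/6!
= 720 - 720 + 360 - 120 + 30 - 6 + 1
= 265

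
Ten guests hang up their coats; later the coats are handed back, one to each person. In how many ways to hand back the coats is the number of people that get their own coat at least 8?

Sum C(10,i)·!(10-i) for i = 8..10:
  i=8: C(10,8)·!2 = 45·1 = 45
  i=9: C(10,9)·!1 = 10·0 = 0
  i=10: C(10,10)·!0 = 1·1 = 1
Total = 46.

46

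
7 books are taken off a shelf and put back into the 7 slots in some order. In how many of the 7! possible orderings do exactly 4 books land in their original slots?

Pick the 4 fixed positions: C(7,4) = 35 ways.
The other 3 form a derangement: !3 = 2.
Total: 35 × 2 = 70.

70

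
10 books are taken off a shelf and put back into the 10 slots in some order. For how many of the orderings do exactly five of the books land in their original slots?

Pick the 5 fixed positions: C(10,5) = 252 ways.
The remaining 5 must be deranged: !5 = 44.
Total: 252 × 44 = 11088.

11088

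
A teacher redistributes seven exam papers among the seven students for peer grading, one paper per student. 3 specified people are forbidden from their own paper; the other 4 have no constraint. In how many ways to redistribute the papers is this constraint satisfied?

3216

Inclusion-exclusion on the 3 forbidden self-matches:
Σ_{j=0}^{3} (-1)^j C(3,j)(7-j)!
= C(3,0)·7! - C(3,1)·6! + C(3,2)·5! - C(3,3)·4!
= 5040 - 2160 + 360 - 24
= 3216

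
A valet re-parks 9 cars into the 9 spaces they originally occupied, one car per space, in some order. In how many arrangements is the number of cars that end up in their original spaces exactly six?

168

Choose which 6 of the 9 are fixed: C(9,6) = 84.
The other 3 form a derangement: !3 = 2.
Total: 84 × 2 = 168.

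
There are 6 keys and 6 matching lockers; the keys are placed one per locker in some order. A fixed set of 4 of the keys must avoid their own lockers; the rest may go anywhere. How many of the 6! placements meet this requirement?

362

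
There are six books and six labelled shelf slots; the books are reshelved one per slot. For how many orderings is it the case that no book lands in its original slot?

265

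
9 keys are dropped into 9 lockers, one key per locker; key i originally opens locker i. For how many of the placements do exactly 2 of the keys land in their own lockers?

Pick the 2 fixed positions: C(9,2) = 36 ways.
The other 7 form a derangement: !7 = 1854.
Total: 36 × 1854 = 66744.

66744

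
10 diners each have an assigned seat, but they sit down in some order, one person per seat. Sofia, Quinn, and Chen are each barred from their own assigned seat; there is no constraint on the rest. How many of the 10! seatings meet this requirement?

Let A_j be the event that the j-th constrained one is fixed. By inclusion-exclusion over the 3 events:
Σ_{j=0}^{3} (-1)^j C(3,j)(10-j)!
= C(3,0)·10! - C(3,1)·9! + C(3,2)·8! - C(3,3)·7!
= 3628800 - 1088640 + 120960 - 5040
= 2656080

2656080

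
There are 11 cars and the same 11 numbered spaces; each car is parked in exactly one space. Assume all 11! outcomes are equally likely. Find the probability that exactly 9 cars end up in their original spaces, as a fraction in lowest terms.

1/725760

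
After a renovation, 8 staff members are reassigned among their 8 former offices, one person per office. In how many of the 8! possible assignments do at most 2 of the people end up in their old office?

37085

# with exactly i fixed is C(8,i)·!(8-i); sum over i=0..2:
  i=0: C(8,0)·!8 = 1·14833 = 14833
  i=1: C(8,1)·!7 = 8·1854 = 14832
  i=2: C(8,2)·!6 = 28·265 = 7420
Total = 37085.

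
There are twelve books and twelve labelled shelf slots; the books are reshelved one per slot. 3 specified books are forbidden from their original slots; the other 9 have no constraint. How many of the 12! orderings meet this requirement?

369774720

Inclusion-exclusion on the 3 forbidden self-matches:
Σ_{j=0}^{3} (-1)^j C(3,j)(12-j)!
= C(3,0)·12! - C(3,1)·11! + C(3,2)·10! - C(3,3)·9!
= 479001600 - 119750400 + 10886400 - 362880
= 369774720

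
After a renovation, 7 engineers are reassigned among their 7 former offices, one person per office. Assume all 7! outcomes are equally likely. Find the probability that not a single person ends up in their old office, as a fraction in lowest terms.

103/280

Favorable outcomes: !7 = 1854.
Total outcomes: 7! = 5040.
Probability = 1854/5040 = 103/280.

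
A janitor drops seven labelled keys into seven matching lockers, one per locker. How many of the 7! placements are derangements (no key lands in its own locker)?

Recurrence: !7 = 6·(!6 + !5).
!7 = 6·(265 + 44) = 6·309 = 1854

1854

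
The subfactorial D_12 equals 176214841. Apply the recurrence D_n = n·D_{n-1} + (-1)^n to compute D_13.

2290792932

D_13 = 13·176214841 - 1 = 2290792932.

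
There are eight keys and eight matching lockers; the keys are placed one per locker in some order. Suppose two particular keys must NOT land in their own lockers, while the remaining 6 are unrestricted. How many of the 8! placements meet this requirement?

30960

Inclusion-exclusion on the 2 forbidden self-matches:
Σ_{j=0}^{2} (-1)^j C(2,j)(8-j)!
= C(2,0)·8! - C(2,1)·7! + C(2,2)·6!
= 40320 - 10080 + 720
= 30960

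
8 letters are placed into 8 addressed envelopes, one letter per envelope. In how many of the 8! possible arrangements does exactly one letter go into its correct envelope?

Pick the single fixed position: C(8,1) = 8 ways.
The remaining 7 must be deranged: !7 = 1854.
Total: 8 × 1854 = 14832.

14832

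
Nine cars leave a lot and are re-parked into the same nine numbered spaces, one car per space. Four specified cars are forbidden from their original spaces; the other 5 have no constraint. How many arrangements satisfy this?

Let A_j be the event that the j-th constrained one is fixed. By inclusion-exclusion over the 4 events:
Σ_{j=0}^{4} (-1)^j C(4,j)(9-j)!
= C(4,0)·9! - C(4,1)·8! + C(4,2)·7! - C(4,3)·6! + C(4,4)·5!
= 362880 - 161280 + 30240 - 2880 + 120
= 229080

229080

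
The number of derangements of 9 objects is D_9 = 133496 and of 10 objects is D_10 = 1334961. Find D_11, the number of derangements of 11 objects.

14684570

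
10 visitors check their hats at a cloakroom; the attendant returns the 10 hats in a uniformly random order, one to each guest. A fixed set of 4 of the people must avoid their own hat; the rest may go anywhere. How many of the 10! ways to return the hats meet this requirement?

Let A_j be the event that the j-th constrained one is fixed. By inclusion-exclusion over the 4 events:
Σ_{j=0}^{4} (-1)^j C(4,j)(10-j)!
= C(4,0)·10! - C(4,1)·9! + C(4,2)·8! - C(4,3)·7! + C(4,4)·6!
= 3628800 - 1451520 + 241920 - 20160 + 720
= 2399760

2399760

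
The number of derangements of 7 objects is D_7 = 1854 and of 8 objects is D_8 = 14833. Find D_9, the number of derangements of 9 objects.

D_9 = (9-1)·(D_8 + D_7) = 8·(14833 + 1854) = 8·16687 = 133496.

133496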